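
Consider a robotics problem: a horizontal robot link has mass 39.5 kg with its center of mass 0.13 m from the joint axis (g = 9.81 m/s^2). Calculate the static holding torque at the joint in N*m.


tau = m*g*L = 39.5 * 9.81 * 0.13 = 50.3743

50.3743 N*m


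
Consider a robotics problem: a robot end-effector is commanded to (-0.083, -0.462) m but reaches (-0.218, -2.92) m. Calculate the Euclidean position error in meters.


dx = -0.218 - (-0.083) = -0.1350, dy = -2.92 - (-0.462) = -2.4580
err = sqrt(0.018225 + 6.041764) = 2.4617

2.4617 m


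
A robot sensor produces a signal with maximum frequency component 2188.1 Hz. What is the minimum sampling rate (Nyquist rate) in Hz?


f_s,min = 2*f_max = 2*2188.1 = 4376.2000

4376.2000 Hz


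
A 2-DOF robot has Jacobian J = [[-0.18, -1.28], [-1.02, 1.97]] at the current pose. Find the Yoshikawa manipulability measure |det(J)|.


det(J) = -0.18*1.97 - (-1.28)*(-1.02) = -1.6602
|det(J)| = 1.6602

1.6602


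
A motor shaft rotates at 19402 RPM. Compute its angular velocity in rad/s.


omega = 19402 * 2*pi/60 = 2031.7727

2031.7727 rad/s


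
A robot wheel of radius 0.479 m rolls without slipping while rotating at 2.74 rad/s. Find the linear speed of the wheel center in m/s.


v = omega * r = 2.74 * 0.479 = 1.3125

1.3125 m/s


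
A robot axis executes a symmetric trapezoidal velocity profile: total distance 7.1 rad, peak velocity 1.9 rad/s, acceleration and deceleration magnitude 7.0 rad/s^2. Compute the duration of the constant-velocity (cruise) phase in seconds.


t_acc = v/a = 0.271429 s, d_acc = v^2/(2a) = 0.257857 rad each
d_cruise = 7.1 - 2*0.257857 = 6.584286 rad
t_cruise = d_cruise/v = 6.584286/1.9 = 3.4654

3.4654 s


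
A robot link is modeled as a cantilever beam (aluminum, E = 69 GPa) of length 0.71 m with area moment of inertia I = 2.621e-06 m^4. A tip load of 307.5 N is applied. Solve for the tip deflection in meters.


delta = F*L^3/(3*E*I) = 307.5*0.71^3/(3*6.900e+10*2.621e-06)
      = 110.0576325/542547 = 2.0285e-04

2.0285e-04 m


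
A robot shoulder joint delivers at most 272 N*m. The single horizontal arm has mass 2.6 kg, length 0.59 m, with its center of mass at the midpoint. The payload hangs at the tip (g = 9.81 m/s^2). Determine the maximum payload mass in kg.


tau_arm = m_arm*g*(L/2) = 2.6*9.81*0.59/2 = 7.5243 N*m
tau_payload = tau_max - tau_arm = 272 - 7.5243 = 264.4757
m_payload = tau_payload / (g*L) = 264.4757 / (9.81*0.59) = 45.6946

45.6946 kg


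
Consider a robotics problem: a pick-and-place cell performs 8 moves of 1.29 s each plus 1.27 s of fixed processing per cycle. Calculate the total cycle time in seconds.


T = 8*1.29 + 1.27 = 11.5900

11.5900 s


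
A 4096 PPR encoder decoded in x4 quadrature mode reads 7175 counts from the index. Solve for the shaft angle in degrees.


angle = counts * 360 / (PPR*4) = 7175 * 360 / 16384 = 157.6538

157.6538 degrees


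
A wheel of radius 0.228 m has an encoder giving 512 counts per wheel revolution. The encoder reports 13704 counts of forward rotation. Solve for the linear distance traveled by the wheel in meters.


revs = 13704/512 = 26.765625
d = revs * 2*pi*r = 26.765625 * 2*pi*0.228 = 38.3435

38.3435 m


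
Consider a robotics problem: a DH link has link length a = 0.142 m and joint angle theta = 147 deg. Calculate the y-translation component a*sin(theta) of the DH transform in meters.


a*sin(theta) = 0.142*sin(147 deg) = 0.0773

0.0773 m


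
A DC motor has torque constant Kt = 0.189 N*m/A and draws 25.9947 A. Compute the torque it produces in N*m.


tau = Kt * I = 0.189*25.9947 = 4.9130

4.9130 N*m


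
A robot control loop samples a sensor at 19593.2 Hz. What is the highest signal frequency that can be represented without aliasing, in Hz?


f_max = f_s/2 = 19593.2/2 = 9796.6000

9796.6000 Hz


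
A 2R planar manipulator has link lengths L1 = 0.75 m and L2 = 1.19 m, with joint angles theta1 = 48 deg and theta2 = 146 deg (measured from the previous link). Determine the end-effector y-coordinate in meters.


y = L1*sin(th1) + L2*sin(th1+th2) = 0.75*sin(48 deg) + 1.19*sin(194 deg) = 0.2695

0.2695 m


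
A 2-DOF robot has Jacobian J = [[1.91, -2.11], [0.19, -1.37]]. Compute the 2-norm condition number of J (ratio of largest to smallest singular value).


JJ^T eigenvalues: trace(JJ^T) = 10.0132, det(JJ^T) = det(J)^2 = 4.90976964
s_max^2 = (10.0132 + sqrt(80.62509568))/2 = 9.49617391
s_min^2 = (10.0132 - sqrt(80.62509568))/2 = 0.51702609
kappa = s_max/s_min = sqrt(9.49617391/0.51702609) = 4.2857

4.2857


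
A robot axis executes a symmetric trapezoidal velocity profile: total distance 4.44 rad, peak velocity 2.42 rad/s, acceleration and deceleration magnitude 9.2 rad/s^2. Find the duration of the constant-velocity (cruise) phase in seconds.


t_acc = v/a = 0.263043 s, d_acc = v^2/(2a) = 0.318283 rad each
d_cruise = 4.44 - 2*0.318283 = 3.803434 rad
t_cruise = d_cruise/v = 3.803434/2.42 = 1.5717

1.5717 s


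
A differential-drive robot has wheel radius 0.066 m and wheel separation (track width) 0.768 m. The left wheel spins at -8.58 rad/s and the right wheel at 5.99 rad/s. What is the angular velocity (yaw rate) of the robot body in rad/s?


omega = r*(wR - wL)/L = 0.066*(5.99 - (-8.58))/0.768 = 1.2521

1.2521 rad/s


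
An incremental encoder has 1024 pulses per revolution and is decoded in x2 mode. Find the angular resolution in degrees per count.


resolution = 360 / (PPR * 2) = 360 / 2048 = 0.1758

0.1758 degrees


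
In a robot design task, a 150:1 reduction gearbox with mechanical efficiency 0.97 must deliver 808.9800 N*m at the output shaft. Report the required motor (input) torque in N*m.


tau_in = tau_out / (N * eta) = 808.9800 / (150 * 0.97) = 5.5600

5.5600 N*m


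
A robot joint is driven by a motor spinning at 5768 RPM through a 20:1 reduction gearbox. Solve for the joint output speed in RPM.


omega_joint = omega_motor / N = 5768 / 20 = 288.4000

288.4000 RPM


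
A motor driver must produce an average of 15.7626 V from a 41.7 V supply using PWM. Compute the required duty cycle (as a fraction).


D = V_avg/V_supply = 15.7626/41.7 = 0.3780

0.3780


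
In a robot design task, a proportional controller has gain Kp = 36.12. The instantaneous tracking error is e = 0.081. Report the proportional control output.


u_P = Kp * e = 36.12 * 0.081 = 2.9257

2.9257


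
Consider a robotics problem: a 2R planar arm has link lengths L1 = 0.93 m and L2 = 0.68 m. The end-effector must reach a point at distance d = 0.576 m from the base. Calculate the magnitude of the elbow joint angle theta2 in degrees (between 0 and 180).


cos(th2) = (d^2 - L1^2 - L2^2)/(2*L1*L2) = (0.576^2 - 0.93^2 - 0.68^2)/(2*0.93*0.68) = -0.78709994
th2 = acos(-0.78709994) = 141.9153 deg

141.9153 degrees


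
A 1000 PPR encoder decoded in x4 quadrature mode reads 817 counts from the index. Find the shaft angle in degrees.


angle = counts * 360 / (PPR*4) = 817 * 360 / 4000 = 73.5300

73.5300 degrees


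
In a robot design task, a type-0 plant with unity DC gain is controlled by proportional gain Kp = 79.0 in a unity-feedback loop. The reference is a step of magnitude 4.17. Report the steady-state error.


e_ss = R/(1 + Kp) = 4.17/(1 + 79.0) = 4.17/80.0000 = 0.0521

0.0521


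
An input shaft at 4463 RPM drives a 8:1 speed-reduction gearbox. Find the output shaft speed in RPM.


omega_out = omega_in / N = 4463 / 8 = 557.8750

557.8750 RPM


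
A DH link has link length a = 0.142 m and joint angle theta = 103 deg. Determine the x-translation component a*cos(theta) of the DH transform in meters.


a*cos(theta) = 0.142*cos(103 deg) = -0.0319

-0.0319 m


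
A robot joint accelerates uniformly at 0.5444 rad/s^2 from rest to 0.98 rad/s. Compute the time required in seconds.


t = delta_omega / alpha = 0.98 / 0.5444 = 1.8001

1.8001 s


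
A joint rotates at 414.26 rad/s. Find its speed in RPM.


RPM = 414.26 * 60/(2*pi) = 3955.8916

3955.8916 RPM


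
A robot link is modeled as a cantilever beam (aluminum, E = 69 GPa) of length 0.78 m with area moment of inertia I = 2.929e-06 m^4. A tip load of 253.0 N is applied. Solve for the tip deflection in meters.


delta = F*L^3/(3*E*I) = 253.0*0.78^3/(3*6.900e+10*2.929e-06)
      = 120.061656/606303 = 1.9802e-04

1.9802e-04 m


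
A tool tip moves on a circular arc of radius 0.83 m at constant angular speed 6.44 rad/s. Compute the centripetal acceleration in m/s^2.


a_c = omega^2 * r = 6.44^2 * 0.83 = 34.4231

34.4231 m/s^2


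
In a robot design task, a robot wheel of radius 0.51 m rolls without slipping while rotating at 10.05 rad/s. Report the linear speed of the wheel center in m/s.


v = omega * r = 10.05 * 0.51 = 5.1255

5.1255 m/s


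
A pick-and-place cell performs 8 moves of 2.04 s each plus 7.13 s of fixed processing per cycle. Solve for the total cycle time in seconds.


T = 8*2.04 + 7.13 = 23.4500

23.4500 s


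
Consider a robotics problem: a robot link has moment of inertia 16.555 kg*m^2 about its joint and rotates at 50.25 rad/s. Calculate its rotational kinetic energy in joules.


KE = (1/2)*I*omega^2 = 0.5*16.555*50.25^2 = 20901.2048

20901.2048 J


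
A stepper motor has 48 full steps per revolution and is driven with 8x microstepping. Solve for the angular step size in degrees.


step = 360/(48*8) = 360/384 = 0.9375

0.9375 degrees


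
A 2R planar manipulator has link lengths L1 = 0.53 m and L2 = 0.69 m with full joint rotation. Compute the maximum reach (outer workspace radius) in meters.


r_max = L1 + L2 = 0.53 + 0.69 = 1.2200

1.2200 m


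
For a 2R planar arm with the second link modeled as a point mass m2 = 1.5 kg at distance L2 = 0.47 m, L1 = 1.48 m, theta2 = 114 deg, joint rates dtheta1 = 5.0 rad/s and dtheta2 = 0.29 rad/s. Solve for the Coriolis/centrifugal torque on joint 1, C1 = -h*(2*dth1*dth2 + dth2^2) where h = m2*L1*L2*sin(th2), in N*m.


h = m2*L1*L2*sin(th2) = 1.5*1.48*0.47*sin(114 deg) = 0.953193
C1 = -h*(2*5.0*0.29 + 0.29^2) = -0.953193*2.9841 = -2.8444

-2.8444 N*m


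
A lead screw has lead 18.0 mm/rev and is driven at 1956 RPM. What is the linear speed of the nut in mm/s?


v = lead * (RPM/60) = 18.0*1956/60 = 586.8000

586.8000 mm/s


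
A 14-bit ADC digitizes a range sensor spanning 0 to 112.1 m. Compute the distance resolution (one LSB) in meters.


res = range / 2^n = 112.1/2^14 = 112.1/16384 = 0.0068

0.0068 m


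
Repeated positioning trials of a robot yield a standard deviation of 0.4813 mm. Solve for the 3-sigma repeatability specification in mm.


repeatability = 3*sigma = 3*0.4813 = 1.4439

1.4439 mm


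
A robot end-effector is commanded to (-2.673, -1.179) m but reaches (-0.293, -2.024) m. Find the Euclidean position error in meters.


dx = -0.293 - (-2.673) = 2.3800, dy = -2.024 - (-1.179) = -0.8450
err = sqrt(5.664400 + 0.714025) = 2.5256

2.5256 m


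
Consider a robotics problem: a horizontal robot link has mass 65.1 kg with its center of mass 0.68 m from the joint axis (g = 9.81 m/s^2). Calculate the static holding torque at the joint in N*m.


tau = m*g*L = 65.1 * 9.81 * 0.68 = 434.2691

434.2691 N*m


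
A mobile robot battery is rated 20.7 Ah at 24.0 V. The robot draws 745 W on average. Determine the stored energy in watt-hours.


E = capacity * V = 20.7*24.0 = 496.8000

496.8000 Wh


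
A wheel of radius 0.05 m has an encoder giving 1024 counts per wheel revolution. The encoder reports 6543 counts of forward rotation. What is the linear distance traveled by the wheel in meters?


revs = 6543/1024 = 6.389648
d = revs * 2*pi*r = 6.389648 * 2*pi*0.05 = 2.0074

2.0074 m


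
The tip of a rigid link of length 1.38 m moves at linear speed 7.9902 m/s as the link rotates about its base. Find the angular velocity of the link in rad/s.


omega = v / L = 7.9902 / 1.38 = 5.7900

5.7900 rad/s


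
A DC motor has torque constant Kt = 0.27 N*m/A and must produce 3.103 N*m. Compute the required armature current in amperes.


I = tau / Kt = 3.103/0.27 = 11.4926

11.4926 A


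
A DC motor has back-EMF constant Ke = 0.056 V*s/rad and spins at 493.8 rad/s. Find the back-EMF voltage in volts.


V_emf = Ke * omega = 0.056*493.8 = 27.6528

27.6528 V


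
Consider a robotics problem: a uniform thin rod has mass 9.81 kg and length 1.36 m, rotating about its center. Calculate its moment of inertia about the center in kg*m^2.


I = (1/12)*m*L^2 = (1/12)*9.81*1.36^2 = 1.5120

1.5120 kg*m^2


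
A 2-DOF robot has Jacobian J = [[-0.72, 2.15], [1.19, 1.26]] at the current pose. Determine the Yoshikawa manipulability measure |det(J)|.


det(J) = -0.72*1.26 - (2.15)*(1.19) = -3.4657
|det(J)| = 3.4657

3.4657


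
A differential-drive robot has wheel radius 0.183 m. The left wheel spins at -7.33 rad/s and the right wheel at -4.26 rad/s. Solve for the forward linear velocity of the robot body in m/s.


v = r*(wR + wL)/2 = 0.183*(-4.26 + -7.33)/2 = -1.0605

-1.0605 m/s


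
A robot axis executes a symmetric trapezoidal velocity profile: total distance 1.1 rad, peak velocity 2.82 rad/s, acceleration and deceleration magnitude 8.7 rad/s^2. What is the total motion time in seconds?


t_acc = v/a = 2.82/8.7 = 0.324138 s
d_acc = v^2/(2a) = 0.457034 rad (each ramp)
d_cruise = 1.1 - 2*0.457034 = 0.185932 rad
t_cruise = 0.185932/2.82 = 0.065933 s
t_total = 2*0.324138 + 0.065933 = 0.7142

0.7142 s


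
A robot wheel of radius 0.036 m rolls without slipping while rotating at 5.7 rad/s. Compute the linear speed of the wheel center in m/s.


v = omega * r = 5.7 * 0.036 = 0.2052

0.2052 m/s


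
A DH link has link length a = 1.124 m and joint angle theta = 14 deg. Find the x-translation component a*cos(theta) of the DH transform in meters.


a*cos(theta) = 1.124*cos(14 deg) = 1.0906

1.0906 m


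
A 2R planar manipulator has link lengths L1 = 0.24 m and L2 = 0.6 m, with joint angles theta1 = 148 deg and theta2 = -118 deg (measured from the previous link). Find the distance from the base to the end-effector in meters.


x = L1*cos(th1) + L2*cos(th1+th2) = 0.316084
y = L1*sin(th1) + L2*sin(th1+th2) = 0.427181
d = sqrt(x^2 + y^2) = sqrt(0.099909 + 0.182484) = 0.5314

0.5314 m


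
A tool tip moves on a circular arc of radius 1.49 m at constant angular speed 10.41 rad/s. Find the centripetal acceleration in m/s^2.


a_c = omega^2 * r = 10.41^2 * 1.49 = 161.4685

161.4685 m/s^2


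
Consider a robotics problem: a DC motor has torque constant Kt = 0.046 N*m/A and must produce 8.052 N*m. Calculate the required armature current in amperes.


I = tau / Kt = 8.052/0.046 = 175.0435

175.0435 A


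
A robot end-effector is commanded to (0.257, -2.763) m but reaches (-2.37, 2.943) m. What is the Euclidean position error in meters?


dx = -2.37 - (0.257) = -2.6270, dy = 2.943 - (-2.763) = 5.7060
err = sqrt(6.901129 + 32.558436) = 6.2817

6.2817 m


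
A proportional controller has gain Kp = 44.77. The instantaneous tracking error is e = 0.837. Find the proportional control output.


u_P = Kp * e = 44.77 * 0.837 = 37.4725

37.4725


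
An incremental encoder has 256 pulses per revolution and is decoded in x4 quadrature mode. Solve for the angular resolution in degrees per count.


resolution = 360 / (PPR * 4) = 360 / 1024 = 0.3516

0.3516 degrees


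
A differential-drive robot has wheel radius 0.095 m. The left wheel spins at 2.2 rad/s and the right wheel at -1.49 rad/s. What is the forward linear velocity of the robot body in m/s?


v = r*(wR + wL)/2 = 0.095*(-1.49 + 2.2)/2 = 0.0337

0.0337 m/s


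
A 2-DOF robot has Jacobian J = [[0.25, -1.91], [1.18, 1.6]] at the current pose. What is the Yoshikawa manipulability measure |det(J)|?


det(J) = 0.25*1.6 - (-1.91)*(1.18) = 2.6538
|det(J)| = 2.6538

2.6538


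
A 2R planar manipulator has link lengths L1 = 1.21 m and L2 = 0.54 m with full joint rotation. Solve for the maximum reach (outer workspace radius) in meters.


r_max = L1 + L2 = 1.21 + 0.54 = 1.7500

1.7500 m


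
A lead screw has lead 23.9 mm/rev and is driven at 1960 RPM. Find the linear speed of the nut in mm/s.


v = lead * (RPM/60) = 23.9*1960/60 = 780.7333

780.7333 mm/s


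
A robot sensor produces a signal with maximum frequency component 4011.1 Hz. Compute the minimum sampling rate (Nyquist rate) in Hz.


f_s,min = 2*f_max = 2*4011.1 = 8022.2000

8022.2000 Hz


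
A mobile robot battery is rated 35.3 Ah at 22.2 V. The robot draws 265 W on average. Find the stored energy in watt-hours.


E = capacity * V = 35.3*22.2 = 783.6600

783.6600 Wh


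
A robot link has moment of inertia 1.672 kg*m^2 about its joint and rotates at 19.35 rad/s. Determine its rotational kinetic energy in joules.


KE = (1/2)*I*omega^2 = 0.5*1.672*19.35^2 = 313.0172

313.0172 J


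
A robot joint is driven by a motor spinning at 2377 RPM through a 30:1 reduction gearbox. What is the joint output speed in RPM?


omega_joint = omega_motor / N = 2377 / 30 = 79.2333

79.2333 RPM


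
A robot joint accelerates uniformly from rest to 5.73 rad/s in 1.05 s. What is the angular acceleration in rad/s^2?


alpha = delta_omega / t = 5.73 / 1.05 = 5.4571

5.4571 rad/s^2


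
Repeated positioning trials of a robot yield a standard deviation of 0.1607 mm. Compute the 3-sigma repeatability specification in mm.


repeatability = 3*sigma = 3*0.1607 = 0.4821

0.4821 mm


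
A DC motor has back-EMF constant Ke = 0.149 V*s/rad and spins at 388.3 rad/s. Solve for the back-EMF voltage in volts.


V_emf = Ke * omega = 0.149*388.3 = 57.8567

57.8567 V


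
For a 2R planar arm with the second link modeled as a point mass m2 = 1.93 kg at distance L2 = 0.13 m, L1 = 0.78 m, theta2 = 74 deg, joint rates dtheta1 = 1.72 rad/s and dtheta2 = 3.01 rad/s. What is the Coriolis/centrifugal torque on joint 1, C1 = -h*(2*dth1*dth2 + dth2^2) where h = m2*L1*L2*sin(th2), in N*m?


h = m2*L1*L2*sin(th2) = 1.93*0.78*0.13*sin(74 deg) = 0.188121
C1 = -h*(2*1.72*3.01 + 3.01^2) = -0.188121*19.4145 = -3.6523

-3.6523 N*m


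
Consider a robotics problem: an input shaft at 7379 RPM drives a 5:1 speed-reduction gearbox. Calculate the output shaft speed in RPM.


omega_out = omega_in / N = 7379 / 5 = 1475.8000

1475.8000 RPM


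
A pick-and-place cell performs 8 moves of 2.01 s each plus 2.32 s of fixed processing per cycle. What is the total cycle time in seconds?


T = 8*2.01 + 2.32 = 18.4000

18.4000 s


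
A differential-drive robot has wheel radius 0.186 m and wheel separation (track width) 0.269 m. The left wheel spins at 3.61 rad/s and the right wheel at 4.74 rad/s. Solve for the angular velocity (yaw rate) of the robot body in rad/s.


omega = r*(wR - wL)/L = 0.186*(4.74 - (3.61))/0.269 = 0.7813

0.7813 rad/s


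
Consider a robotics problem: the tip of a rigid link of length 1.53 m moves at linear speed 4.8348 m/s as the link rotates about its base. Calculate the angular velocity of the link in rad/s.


omega = v / L = 4.8348 / 1.53 = 3.1600

3.1600 rad/s


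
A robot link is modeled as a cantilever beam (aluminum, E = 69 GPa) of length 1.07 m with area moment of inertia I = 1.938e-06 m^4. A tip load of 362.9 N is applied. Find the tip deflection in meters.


delta = F*L^3/(3*E*I) = 362.9*1.07^3/(3*6.900e+10*1.938e-06)
      = 444.5681047/401166 = 0.0011

0.0011 m


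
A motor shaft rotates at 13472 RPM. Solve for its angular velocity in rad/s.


omega = 13472 * 2*pi/60 = 1410.7845

1410.7845 rad/s


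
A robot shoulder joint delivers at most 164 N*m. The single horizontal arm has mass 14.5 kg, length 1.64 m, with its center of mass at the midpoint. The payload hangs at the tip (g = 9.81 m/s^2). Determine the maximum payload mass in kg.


tau_arm = m_arm*g*(L/2) = 14.5*9.81*1.64/2 = 116.6409 N*m
tau_payload = tau_max - tau_arm = 164 - 116.6409 = 47.3591
m_payload = tau_payload / (g*L) = 47.3591 / (9.81*1.64) = 2.9437

2.9437 kg


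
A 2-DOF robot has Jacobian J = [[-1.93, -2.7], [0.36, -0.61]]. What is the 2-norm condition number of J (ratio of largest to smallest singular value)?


JJ^T eigenvalues: trace(JJ^T) = 11.5166, det(JJ^T) = det(J)^2 = 4.61949049
s_max^2 = (11.5166 + sqrt(114.15411360))/2 = 11.10044642
s_min^2 = (11.5166 - sqrt(114.15411360))/2 = 0.41615358
kappa = s_max/s_min = sqrt(11.10044642/0.41615358) = 5.1647

5.1647


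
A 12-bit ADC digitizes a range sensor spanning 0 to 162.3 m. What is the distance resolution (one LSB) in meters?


res = range / 2^n = 162.3/2^12 = 162.3/4096 = 0.0396

0.0396 m


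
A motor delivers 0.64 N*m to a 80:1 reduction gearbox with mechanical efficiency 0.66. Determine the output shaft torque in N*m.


tau_out = tau_in * N * eta = 0.64 * 80 * 0.66 = 33.7920

33.7920 N*m


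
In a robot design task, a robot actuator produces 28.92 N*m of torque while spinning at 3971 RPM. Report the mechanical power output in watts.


omega = 3971 * 2*pi/60 = 415.842148 rad/s
P = tau * omega = 28.92 * 415.842148 = 12026.1549

12026.1549 W


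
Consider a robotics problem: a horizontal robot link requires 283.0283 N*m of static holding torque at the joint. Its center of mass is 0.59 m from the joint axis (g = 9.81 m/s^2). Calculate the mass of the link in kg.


m = tau / (g*L) = 283.0283 / (9.81 * 0.59) = 48.9000

48.9000 kg


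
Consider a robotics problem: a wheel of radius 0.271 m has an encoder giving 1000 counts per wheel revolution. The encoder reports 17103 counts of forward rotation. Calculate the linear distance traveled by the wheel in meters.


revs = 17103/1000 = 17.103000
d = revs * 2*pi*r = 17.103000 * 2*pi*0.271 = 29.1220

29.1220 m


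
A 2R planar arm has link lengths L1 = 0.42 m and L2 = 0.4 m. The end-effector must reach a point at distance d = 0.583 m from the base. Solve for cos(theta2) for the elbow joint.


cos(th2) = (d^2 - L1^2 - L2^2)/(2*L1*L2) = (0.583^2 - 0.42^2 - 0.4^2)/(2*0.42*0.4) = 0.0104

0.0104


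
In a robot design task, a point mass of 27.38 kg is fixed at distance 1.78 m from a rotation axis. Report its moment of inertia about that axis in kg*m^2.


I = m*r^2 = 27.38*1.78^2 = 86.7508

86.7508 kg*m^2


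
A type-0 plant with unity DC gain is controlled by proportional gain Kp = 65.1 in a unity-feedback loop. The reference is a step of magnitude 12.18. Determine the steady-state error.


e_ss = R/(1 + Kp) = 12.18/(1 + 65.1) = 12.18/66.1000 = 0.1843

0.1843


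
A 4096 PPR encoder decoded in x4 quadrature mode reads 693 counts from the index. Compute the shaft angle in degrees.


angle = counts * 360 / (PPR*4) = 693 * 360 / 16384 = 15.2271

15.2271 degrees


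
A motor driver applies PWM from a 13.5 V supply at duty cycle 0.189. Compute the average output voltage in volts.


V_avg = V_supply * D = 13.5*0.189 = 2.5515

2.5515 V


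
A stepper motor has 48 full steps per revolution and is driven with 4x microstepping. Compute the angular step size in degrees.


step = 360/(48*4) = 360/192 = 1.8750

1.8750 degrees


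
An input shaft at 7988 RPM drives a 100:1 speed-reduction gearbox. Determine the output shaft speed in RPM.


omega_out = omega_in / N = 7988 / 100 = 79.8800

79.8800 RPM


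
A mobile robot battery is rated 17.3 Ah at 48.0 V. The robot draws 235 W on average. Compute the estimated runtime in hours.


E = 17.3*48.0 = 830.4000 Wh
t = E/P = 830.4000/235 = 3.5336

3.5336 hours


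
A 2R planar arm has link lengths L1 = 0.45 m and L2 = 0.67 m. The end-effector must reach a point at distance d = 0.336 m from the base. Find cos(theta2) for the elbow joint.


cos(th2) = (d^2 - L1^2 - L2^2)/(2*L1*L2) = (0.336^2 - 0.45^2 - 0.67^2)/(2*0.45*0.67) = -0.8930

-0.8930


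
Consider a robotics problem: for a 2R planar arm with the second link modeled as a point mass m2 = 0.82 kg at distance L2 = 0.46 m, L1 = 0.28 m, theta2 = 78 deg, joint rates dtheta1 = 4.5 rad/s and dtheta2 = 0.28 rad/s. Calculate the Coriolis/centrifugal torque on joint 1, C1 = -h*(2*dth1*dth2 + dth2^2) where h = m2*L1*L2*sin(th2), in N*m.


h = m2*L1*L2*sin(th2) = 0.82*0.28*0.46*sin(78 deg) = 0.103308
C1 = -h*(2*4.5*0.28 + 0.28^2) = -0.103308*2.5984 = -0.2684

-0.2684 N*m


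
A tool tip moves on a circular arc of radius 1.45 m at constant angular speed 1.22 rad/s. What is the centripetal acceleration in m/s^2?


a_c = omega^2 * r = 1.22^2 * 1.45 = 2.1582

2.1582 m/s^2


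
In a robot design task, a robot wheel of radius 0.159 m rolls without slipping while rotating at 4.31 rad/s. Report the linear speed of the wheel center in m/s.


v = omega * r = 4.31 * 0.159 = 0.6853

0.6853 m/s


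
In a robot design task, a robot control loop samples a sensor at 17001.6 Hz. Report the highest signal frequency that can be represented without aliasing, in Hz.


f_max = f_s/2 = 17001.6/2 = 8500.8000

8500.8000 Hz


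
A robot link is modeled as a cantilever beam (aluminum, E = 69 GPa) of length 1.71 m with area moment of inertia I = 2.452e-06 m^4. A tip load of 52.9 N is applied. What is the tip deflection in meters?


delta = F*L^3/(3*E*I) = 52.9*1.71^3/(3*6.900e+10*2.452e-06)
      = 264.5111619/507564 = 5.2114e-04

5.2114e-04 m


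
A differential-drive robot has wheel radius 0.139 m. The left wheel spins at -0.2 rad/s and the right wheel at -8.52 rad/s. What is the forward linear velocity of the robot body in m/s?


v = r*(wR + wL)/2 = 0.139*(-8.52 + -0.2)/2 = -0.6060

-0.6060 m/s


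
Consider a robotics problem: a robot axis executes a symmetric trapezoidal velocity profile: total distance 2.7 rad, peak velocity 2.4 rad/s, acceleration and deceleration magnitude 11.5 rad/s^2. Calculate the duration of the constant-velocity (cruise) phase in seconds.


t_acc = v/a = 0.208696 s, d_acc = v^2/(2a) = 0.250435 rad each
d_cruise = 2.7 - 2*0.250435 = 2.199130 rad
t_cruise = d_cruise/v = 2.199130/2.4 = 0.9163

0.9163 s


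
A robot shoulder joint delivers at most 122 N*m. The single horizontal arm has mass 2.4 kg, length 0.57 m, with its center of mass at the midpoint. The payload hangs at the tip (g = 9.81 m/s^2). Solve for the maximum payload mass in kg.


tau_arm = m_arm*g*(L/2) = 2.4*9.81*0.57/2 = 6.7100 N*m
tau_payload = tau_max - tau_arm = 122 - 6.7100 = 115.2900
m_payload = tau_payload / (g*L) = 115.2900 / (9.81*0.57) = 20.6181

20.6181 kg


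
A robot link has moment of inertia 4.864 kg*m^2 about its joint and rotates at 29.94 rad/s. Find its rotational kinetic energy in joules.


KE = (1/2)*I*omega^2 = 0.5*4.864*29.94^2 = 2180.0536

2180.0536 J


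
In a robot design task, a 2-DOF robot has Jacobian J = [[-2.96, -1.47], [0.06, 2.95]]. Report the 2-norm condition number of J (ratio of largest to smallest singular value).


JJ^T eigenvalues: trace(JJ^T) = 19.6286, det(JJ^T) = det(J)^2 = 74.71527844
s_max^2 = (19.6286 + sqrt(86.42082420))/2 = 14.46244006
s_min^2 = (19.6286 - sqrt(86.42082420))/2 = 5.16615994
kappa = s_max/s_min = sqrt(14.46244006/5.16615994) = 1.6732

1.6732


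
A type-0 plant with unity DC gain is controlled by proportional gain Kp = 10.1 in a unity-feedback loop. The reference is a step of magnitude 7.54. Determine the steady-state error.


e_ss = R/(1 + Kp) = 7.54/(1 + 10.1) = 7.54/11.1000 = 0.6793

0.6793


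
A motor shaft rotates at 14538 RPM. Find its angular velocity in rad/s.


omega = 14538 * 2*pi/60 = 1522.4158

1522.4158 rad/s


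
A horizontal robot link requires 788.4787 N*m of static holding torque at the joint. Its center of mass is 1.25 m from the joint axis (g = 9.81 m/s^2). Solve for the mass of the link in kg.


m = tau / (g*L) = 788.4787 / (9.81 * 1.25) = 64.3000

64.3000 kg


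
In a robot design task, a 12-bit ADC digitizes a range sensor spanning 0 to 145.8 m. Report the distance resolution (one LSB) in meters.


res = range / 2^n = 145.8/2^12 = 145.8/4096 = 0.0356

0.0356 m


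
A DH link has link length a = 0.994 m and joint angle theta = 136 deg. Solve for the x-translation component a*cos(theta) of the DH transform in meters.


a*cos(theta) = 0.994*cos(136 deg) = -0.7150

-0.7150 m


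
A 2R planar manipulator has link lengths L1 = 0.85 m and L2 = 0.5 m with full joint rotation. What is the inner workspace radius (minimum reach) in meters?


r_min = |L1 - L2| = |0.85 - 0.5| = 0.3500

0.3500 m


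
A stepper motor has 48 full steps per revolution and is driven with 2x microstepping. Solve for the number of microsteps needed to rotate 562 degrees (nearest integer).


step_size = 360/(48*2) = 360/96 = 3.750000 deg
n = 562/(360/96) = 562*96/360 = 149.8667 -> 150

150 steps


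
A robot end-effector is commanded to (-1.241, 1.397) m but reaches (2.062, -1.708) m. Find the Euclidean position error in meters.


dx = 2.062 - (-1.241) = 3.3030, dy = -1.708 - (1.397) = -3.1050
err = sqrt(10.909809 + 9.641025) = 4.5333

4.5333 m


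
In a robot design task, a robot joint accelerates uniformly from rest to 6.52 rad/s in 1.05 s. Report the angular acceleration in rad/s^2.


alpha = delta_omega / t = 6.52 / 1.05 = 6.2095

6.2095 rad/s^2


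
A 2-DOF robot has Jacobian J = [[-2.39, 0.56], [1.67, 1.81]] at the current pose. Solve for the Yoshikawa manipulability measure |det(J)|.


det(J) = -2.39*1.81 - (0.56)*(1.67) = -5.2611
|det(J)| = 5.2611

5.2611


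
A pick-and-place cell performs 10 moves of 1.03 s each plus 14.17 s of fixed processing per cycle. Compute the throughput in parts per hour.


T_cycle = 10*1.03 + 14.17 = 24.4700 s
rate = 3600/T = 147.1189

147.1189 parts/hour


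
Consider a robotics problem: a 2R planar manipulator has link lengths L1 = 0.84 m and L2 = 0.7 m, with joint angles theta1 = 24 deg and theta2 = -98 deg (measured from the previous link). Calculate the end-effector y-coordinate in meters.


y = L1*sin(th1) + L2*sin(th1+th2) = 0.84*sin(24 deg) + 0.7*sin(-74 deg) = -0.3312

-0.3312 m


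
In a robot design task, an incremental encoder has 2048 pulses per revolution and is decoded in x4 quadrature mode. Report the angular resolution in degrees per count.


resolution = 360 / (PPR * 4) = 360 / 8192 = 0.0439

0.0439 degrees


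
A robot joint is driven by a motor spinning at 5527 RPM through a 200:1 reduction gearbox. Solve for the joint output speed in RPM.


omega_joint = omega_motor / N = 5527 / 200 = 27.6350

27.6350 RPM


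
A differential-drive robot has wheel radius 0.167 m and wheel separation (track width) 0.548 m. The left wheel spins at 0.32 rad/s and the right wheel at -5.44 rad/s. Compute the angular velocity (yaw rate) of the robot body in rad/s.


omega = r*(wR - wL)/L = 0.167*(-5.44 - (0.32))/0.548 = -1.7553

-1.7553 rad/s


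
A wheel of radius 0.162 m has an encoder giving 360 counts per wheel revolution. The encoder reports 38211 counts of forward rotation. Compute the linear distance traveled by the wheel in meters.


revs = 38211/360 = 106.141667
d = revs * 2*pi*r = 106.141667 * 2*pi*0.162 = 108.0391

108.0391 m


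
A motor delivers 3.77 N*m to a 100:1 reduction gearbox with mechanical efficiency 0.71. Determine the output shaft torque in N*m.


tau_out = tau_in * N * eta = 3.77 * 100 * 0.71 = 267.6700

267.6700 N*m


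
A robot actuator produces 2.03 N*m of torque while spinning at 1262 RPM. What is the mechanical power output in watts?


omega = 1262 * 2*pi/60 = 132.156331 rad/s
P = tau * omega = 2.03 * 132.156331 = 268.2774

268.2774 W


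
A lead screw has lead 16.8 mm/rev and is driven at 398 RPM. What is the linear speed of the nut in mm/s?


v = lead * (RPM/60) = 16.8*398/60 = 111.4400

111.4400 mm/s


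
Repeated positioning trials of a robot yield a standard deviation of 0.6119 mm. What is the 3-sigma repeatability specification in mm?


repeatability = 3*sigma = 3*0.6119 = 1.8357

1.8357 mm


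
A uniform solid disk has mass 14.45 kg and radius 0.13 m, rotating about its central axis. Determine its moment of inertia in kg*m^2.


I = (1/2)*m*R^2 = 0.5*14.45*0.13^2 = 0.1221

0.1221 kg*m^2


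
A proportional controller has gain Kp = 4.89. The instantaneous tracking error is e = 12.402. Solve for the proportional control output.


u_P = Kp * e = 4.89 * 12.402 = 60.6458

60.6458


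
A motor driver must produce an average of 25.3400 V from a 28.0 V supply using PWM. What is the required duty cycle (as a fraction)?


D = V_avg/V_supply = 25.3400/28.0 = 0.9050

0.9050


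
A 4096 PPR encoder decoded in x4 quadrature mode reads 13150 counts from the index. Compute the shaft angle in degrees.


angle = counts * 360 / (PPR*4) = 13150 * 360 / 16384 = 288.9404

288.9404 degrees


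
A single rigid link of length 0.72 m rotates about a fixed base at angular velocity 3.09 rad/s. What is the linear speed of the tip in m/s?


v = L*omega = 0.72 * 3.09 = 2.2248

2.2248 m/s


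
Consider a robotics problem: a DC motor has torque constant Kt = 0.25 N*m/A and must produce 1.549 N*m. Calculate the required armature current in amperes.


I = tau / Kt = 1.549/0.25 = 6.1960

6.1960 A


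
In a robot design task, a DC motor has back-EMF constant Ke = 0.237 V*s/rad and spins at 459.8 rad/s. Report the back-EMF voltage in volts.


V_emf = Ke * omega = 0.237*459.8 = 108.9726

108.9726 V


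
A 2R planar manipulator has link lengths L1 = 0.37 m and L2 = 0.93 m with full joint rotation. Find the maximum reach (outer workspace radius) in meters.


r_max = L1 + L2 = 0.37 + 0.93 = 1.3000

1.3000 m


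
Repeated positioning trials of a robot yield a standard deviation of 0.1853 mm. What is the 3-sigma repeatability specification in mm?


repeatability = 3*sigma = 3*0.1853 = 0.5559

0.5559 mm


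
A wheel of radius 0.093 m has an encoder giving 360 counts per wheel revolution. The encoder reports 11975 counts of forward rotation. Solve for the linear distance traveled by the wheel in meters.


revs = 11975/360 = 33.263889
d = revs * 2*pi*r = 33.263889 * 2*pi*0.093 = 19.4373

19.4373 m


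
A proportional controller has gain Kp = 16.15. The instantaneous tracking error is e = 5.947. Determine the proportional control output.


u_P = Kp * e = 16.15 * 5.947 = 96.0440

96.0440


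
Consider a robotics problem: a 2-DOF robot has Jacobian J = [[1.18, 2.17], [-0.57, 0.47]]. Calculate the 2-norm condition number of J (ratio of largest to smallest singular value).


JJ^T eigenvalues: trace(JJ^T) = 6.6471, det(JJ^T) = det(J)^2 = 3.20947225
s_max^2 = (6.6471 + sqrt(31.34604941))/2 = 6.12292714
s_min^2 = (6.6471 - sqrt(31.34604941))/2 = 0.52417286
kappa = s_max/s_min = sqrt(6.12292714/0.52417286) = 3.4178

3.4178


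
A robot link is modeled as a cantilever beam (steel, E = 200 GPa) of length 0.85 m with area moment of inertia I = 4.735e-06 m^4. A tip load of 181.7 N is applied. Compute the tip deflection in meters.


delta = F*L^3/(3*E*I) = 181.7*0.85^3/(3*2.000e+11*4.735e-06)
      = 111.5865125/2841000 = 3.9277e-05

3.9277e-05 m


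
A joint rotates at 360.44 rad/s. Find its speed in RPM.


RPM = 360.44 * 60/(2*pi) = 3441.9485

3441.9485 RPM


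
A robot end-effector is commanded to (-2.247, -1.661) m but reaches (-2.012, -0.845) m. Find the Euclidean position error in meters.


dx = -2.012 - (-2.247) = 0.2350, dy = -0.845 - (-1.661) = 0.8160
err = sqrt(0.055225 + 0.665856) = 0.8492

0.8492 m


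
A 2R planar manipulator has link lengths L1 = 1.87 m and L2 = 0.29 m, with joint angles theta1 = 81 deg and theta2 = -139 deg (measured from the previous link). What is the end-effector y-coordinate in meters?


y = L1*sin(th1) + L2*sin(th1+th2) = 1.87*sin(81 deg) + 0.29*sin(-58 deg) = 1.6010

1.6010 m


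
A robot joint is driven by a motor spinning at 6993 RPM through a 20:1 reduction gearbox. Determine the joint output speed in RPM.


omega_joint = omega_motor / N = 6993 / 20 = 349.6500

349.6500 RPM


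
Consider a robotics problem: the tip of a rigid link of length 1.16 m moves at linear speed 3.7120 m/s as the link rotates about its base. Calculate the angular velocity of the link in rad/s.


omega = v / L = 3.7120 / 1.16 = 3.2000

3.2000 rad/s


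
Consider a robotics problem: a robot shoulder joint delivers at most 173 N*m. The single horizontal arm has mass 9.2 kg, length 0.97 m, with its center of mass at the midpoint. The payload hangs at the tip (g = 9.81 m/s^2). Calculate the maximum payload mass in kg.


tau_arm = m_arm*g*(L/2) = 9.2*9.81*0.97/2 = 43.7722 N*m
tau_payload = tau_max - tau_arm = 173 - 43.7722 = 129.2278
m_payload = tau_payload / (g*L) = 129.2278 / (9.81*0.97) = 13.5805

13.5805 kg


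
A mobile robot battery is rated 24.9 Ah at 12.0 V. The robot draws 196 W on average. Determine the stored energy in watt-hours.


E = capacity * V = 24.9*12.0 = 298.8000

298.8000 Wh


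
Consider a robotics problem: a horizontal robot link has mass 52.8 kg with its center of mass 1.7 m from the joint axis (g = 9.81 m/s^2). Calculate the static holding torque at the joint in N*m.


tau = m*g*L = 52.8 * 9.81 * 1.7 = 880.5456

880.5456 N*m


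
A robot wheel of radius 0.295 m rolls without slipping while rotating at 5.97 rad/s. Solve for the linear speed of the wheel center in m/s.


v = omega * r = 5.97 * 0.295 = 1.7611

1.7611 m/s


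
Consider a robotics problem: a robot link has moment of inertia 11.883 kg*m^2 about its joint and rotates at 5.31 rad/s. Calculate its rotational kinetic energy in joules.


KE = (1/2)*I*omega^2 = 0.5*11.883*5.31^2 = 167.5271

167.5271 J


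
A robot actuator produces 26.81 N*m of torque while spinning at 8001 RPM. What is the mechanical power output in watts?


omega = 8001 * 2*pi/60 = 837.862761 rad/s
P = tau * omega = 26.81 * 837.862761 = 22463.1006

22463.1006 W


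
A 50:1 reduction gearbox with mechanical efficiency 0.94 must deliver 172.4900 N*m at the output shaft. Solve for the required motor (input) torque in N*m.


tau_in = tau_out / (N * eta) = 172.4900 / (50 * 0.94) = 3.6700

3.6700 N*m


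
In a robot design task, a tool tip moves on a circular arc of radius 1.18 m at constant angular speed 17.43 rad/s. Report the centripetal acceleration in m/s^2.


a_c = omega^2 * r = 17.43^2 * 1.18 = 358.4898

358.4898 m/s^2


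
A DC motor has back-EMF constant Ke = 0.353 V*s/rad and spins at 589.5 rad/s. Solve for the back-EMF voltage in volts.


V_emf = Ke * omega = 0.353*589.5 = 208.0935

208.0935 V


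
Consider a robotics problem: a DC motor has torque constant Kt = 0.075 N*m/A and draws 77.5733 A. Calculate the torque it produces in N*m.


tau = Kt * I = 0.075*77.5733 = 5.8180

5.8180 N*m


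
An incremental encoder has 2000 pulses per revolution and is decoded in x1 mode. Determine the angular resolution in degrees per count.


resolution = 360 / (PPR * 1) = 360 / 2000 = 0.1800

0.1800 degrees


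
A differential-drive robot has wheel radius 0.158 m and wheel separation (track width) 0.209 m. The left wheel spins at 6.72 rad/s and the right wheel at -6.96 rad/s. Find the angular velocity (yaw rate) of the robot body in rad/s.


omega = r*(wR - wL)/L = 0.158*(-6.96 - (6.72))/0.209 = -10.3418

-10.3418 rad/s


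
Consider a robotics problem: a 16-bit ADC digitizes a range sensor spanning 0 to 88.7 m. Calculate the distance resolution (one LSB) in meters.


res = range / 2^n = 88.7/2^16 = 88.7/65536 = 0.0014

0.0014 m


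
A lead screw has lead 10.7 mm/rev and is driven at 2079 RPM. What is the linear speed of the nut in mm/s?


v = lead * (RPM/60) = 10.7*2079/60 = 370.7550

370.7550 mm/s


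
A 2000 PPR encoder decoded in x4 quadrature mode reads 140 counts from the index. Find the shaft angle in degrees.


angle = counts * 360 / (PPR*4) = 140 * 360 / 8000 = 6.3000

6.3000 degrees
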